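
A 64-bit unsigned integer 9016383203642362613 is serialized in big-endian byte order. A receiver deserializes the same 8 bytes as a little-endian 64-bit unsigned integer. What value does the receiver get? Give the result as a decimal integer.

17711222178652889213

9016383203642362613 in 64-bit hexadecimal is 0x7D20A0C0BBE6CAF5.
Stored big-endian, the bytes at ascending addresses are 7D 20 A0 C0 BB E6 CA F5.
Read back as little-endian, the first byte is least significant, giving 0xF5CAE6BBC0A0207D.
0xF5CAE6BBC0A0207D = 17711222178652889213.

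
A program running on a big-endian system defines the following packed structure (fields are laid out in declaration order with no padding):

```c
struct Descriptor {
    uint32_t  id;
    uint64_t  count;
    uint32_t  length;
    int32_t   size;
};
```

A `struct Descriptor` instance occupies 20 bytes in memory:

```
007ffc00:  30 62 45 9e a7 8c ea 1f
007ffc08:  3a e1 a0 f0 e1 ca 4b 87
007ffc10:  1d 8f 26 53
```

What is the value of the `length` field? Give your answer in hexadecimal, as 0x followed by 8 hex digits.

0xE1CA4B87

`length` follows `id` (4 B), `count` (8 B), so it starts at offset 4 + 8 = 12 and occupies 4 bytes.
Bytes at offsets 12..15: E1 CA 4B 87.
Big-endian: lowest address holds the most-significant byte.
The bytes are already most-significant first: 0xE1CA4B87.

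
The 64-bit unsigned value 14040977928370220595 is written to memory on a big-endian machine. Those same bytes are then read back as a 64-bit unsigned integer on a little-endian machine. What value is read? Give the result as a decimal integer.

14040977928370220595 in 64-bit hexadecimal is 0xC2DB9308979B6E33.
Stored big-endian, the bytes at ascending addresses are C2 DB 93 08 97 9B 6E 33.
Read back as little-endian, the first byte is least significant, giving 0x336E9B970893DBC2.
0x336E9B970893DBC2 = 3706070616358771650.

3706070616358771650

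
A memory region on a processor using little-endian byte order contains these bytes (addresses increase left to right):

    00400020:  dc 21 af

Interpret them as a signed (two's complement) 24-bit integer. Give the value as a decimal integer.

-5299748

In little-endian order the low byte comes first in memory.
Reassemble most-significant byte first: AF 21 DC → 0xAF21DC.
Top bit is set, so as a signed 24-bit value this is 0xAF21DC − 2^24 = -5299748.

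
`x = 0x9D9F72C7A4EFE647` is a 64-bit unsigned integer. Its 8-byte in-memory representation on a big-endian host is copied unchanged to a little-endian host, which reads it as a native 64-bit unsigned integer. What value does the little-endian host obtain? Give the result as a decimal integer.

5181091912336187293

Stored big-endian, the bytes at ascending addresses are 9D 9F 72 C7 A4 EF E6 47.
Read back as little-endian, the first byte is least significant, giving 0x47E6EFA4C7729F9D.
0x47E6EFA4C7729F9D = 5181091912336187293.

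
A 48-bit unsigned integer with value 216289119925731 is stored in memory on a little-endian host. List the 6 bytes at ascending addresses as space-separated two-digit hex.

216289119925731 in hexadecimal, padded to 48 bits, is 0xC4B6BC2975E3.
Split into bytes (most-significant first): C4 B6 BC 29 75 E3.
In little-endian order the low byte comes first in memory.
So at ascending addresses the bytes are E3 75 29 BC B6 C4.

E3 75 29 BC B6 C4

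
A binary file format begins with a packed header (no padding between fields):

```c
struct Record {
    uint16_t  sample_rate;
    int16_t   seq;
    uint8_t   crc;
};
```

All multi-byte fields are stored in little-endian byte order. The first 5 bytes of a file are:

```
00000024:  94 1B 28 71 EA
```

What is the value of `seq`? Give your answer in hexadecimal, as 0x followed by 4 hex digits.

0x7128

`seq` follows `sample_rate` (2 bytes), so it starts at byte offset 2 and occupies 2 bytes.
Bytes at offsets 2..3: 28 71.
Little-endian stores the least-significant byte at the lowest address.
Reassemble most-significant byte first: 71 28 → 0x7128.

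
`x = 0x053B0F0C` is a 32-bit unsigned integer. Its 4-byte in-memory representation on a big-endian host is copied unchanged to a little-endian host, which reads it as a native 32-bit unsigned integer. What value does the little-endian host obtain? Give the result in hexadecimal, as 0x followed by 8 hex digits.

Stored big-endian, the bytes at ascending addresses are 05 3B 0F 0C.
Read back as little-endian, the first byte is least significant, giving 0x0C0F3B05.

0x0C0F3B05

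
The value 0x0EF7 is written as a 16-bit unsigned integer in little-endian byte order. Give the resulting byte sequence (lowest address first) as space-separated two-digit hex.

Split into bytes (most-significant first): 0E F7.
Little-endian stores the least-significant byte at the lowest address.
So at ascending addresses the bytes are F7 0E.

F7 0E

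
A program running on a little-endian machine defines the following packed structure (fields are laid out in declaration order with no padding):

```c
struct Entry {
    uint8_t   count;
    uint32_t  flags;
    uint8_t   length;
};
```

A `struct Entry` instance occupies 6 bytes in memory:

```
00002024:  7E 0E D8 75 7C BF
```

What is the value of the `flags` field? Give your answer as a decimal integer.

`flags` follows `count` (1 byte), so it starts at byte offset 1 and occupies 4 bytes.
Bytes at offsets 1..4: 0E D8 75 7C.
Little-endian stores the least-significant byte at the lowest address.
Reassemble most-significant byte first: 7C 75 D8 0E → 0x7C75D80E.
0x7C75D80E = 2088097806.

2088097806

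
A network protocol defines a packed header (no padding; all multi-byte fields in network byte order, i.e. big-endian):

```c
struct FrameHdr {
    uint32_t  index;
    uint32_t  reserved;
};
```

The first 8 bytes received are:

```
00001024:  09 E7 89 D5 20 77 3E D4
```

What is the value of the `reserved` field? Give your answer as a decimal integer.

544685780

`reserved` follows `index` (4 bytes), so it starts at byte offset 4 and occupies 4 bytes.
Bytes at offsets 4..7: 20 77 3E D4.
In big-endian order the high byte comes first in memory.
The bytes are already most-significant first: 0x20773ED4.
0x20773ED4 = 544685780.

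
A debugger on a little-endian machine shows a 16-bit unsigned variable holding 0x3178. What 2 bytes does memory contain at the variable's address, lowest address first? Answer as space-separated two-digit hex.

78 31

Split into bytes (most-significant first): 31 78.
Little-endian stores the least-significant byte at the lowest address.
So at ascending addresses the bytes are 78 31.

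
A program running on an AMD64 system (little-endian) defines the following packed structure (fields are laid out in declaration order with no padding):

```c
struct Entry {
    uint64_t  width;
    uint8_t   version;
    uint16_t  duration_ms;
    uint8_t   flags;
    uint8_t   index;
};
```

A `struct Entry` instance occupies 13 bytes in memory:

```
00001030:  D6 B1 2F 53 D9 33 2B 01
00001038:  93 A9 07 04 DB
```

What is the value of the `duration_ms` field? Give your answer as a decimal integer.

1961

`duration_ms` follows `width` (8 B), `version` (1 B), so it starts at offset 8 + 1 = 9 and occupies 2 bytes.
Bytes at offsets 9..10: A9 07.
In little-endian order the low byte comes first in memory.
Reassemble most-significant byte first: 07 A9 → 0x07A9.
0x07A9 = 1961.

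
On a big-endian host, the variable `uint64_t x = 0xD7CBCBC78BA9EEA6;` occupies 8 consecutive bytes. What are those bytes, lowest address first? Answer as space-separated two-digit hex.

Split into bytes (most-significant first): D7 CB CB C7 8B A9 EE A6.
In big-endian order the high byte comes first in memory.
So the memory order matches the most-significant-first order: D7 CB CB C7 8B A9 EE A6.

D7 CB CB C7 8B A9 EE A6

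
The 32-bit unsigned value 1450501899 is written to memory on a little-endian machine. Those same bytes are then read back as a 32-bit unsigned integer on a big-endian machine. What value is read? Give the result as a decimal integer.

199717974

1450501899 in 32-bit hexadecimal is 0x5674E70B.
Stored little-endian, the bytes at ascending addresses are 0B E7 74 56.
Read back as big-endian, the last byte is least significant, giving 0x0BE77456.
0x0BE77456 = 199717974.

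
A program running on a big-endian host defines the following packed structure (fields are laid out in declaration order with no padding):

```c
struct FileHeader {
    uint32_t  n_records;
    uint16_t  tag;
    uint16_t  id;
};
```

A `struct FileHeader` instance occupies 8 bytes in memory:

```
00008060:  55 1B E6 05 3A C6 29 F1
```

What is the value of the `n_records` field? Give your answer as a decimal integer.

`n_records` is the first field, at byte offset 0, occupying 4 bytes.
Bytes at offsets 0..3: 55 1B E6 05.
Big-endian stores the most-significant byte at the lowest address.
The bytes are already most-significant first: 0x551BE605.
0x551BE605 = 1427891717.

1427891717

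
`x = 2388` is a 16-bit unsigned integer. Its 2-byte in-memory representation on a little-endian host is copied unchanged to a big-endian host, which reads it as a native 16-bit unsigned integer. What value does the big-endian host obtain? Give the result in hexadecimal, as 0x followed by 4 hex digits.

2388 in 16-bit hexadecimal is 0x0954.
Stored little-endian, the bytes at ascending addresses are 54 09.
Read back as big-endian, the last byte is least significant, giving 0x5409.

0x5409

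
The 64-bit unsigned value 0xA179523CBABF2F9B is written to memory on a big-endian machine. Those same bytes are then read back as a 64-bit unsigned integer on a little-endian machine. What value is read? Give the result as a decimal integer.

Stored big-endian, the bytes at ascending addresses are A1 79 52 3C BA BF 2F 9B.
Read back as little-endian, the first byte is least significant, giving 0x9B2FBFBA3C5279A1.
0x9B2FBFBA3C5279A1 = 11182367206381091233.

11182367206381091233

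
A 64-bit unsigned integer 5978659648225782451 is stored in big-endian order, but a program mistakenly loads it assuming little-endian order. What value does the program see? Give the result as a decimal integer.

5978659648225782451 in 64-bit hexadecimal is 0x52F877461575AAB3.
Stored big-endian, the bytes at ascending addresses are 52 F8 77 46 15 75 AA B3.
Read back as little-endian, the first byte is least significant, giving 0xB3AA75154677F852.
0xB3AA75154677F852 = 12946288813066942546.

12946288813066942546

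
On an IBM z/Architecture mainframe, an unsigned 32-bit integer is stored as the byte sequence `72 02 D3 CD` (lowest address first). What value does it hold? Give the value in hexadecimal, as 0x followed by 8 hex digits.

0x7202D3CD

Big-endian: lowest address holds the most-significant byte.
The bytes are already most-significant first: 0x7202D3CD.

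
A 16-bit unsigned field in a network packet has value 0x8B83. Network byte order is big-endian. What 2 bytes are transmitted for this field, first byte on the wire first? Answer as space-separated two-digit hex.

8B 83

Split into bytes (most-significant first): 8B 83.
Big-endian: lowest address holds the most-significant byte.
So the memory order matches the most-significant-first order: 8B 83.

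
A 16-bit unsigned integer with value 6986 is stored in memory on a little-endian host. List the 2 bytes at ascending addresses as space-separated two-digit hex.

4A 1B

6986 in hexadecimal, padded to 16 bits, is 0x1B4A.
Split into bytes (most-significant first): 1B 4A.
Little-endian: lowest address holds the least-significant byte.
So at ascending addresses the bytes are 4A 1B.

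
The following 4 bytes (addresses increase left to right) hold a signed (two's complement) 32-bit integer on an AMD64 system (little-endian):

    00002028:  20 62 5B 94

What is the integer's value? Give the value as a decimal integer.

Little-endian: lowest address holds the least-significant byte.
Reassemble most-significant byte first: 94 5B 62 20 → 0x945B6220.
Top bit is set, so as a signed 32-bit value this is 0x945B6220 − 2^32 = -1805950432.

-1805950432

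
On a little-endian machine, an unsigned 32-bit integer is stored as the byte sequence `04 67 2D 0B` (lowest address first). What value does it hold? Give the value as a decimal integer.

Little-endian stores the least-significant byte at the lowest address.
Reassemble most-significant byte first: 0B 2D 67 04 → 0x0B2D6704.
0x0B2D6704 = 187524868.

187524868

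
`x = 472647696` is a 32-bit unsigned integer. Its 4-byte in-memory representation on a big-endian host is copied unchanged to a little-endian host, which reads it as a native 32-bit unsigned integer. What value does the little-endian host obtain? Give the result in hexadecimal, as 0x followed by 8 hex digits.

0x10082C1C

472647696 in 32-bit hexadecimal is 0x1C2C0810.
Stored big-endian, the bytes at ascending addresses are 1C 2C 08 10.
Read back as little-endian, the first byte is least significant, giving 0x10082C1C.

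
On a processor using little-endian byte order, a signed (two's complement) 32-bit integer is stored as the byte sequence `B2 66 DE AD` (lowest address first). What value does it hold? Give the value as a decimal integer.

-1377933646

Little-endian stores the least-significant byte at the lowest address.
Reassemble most-significant byte first: AD DE 66 B2 → 0xADDE66B2.
Top bit is set, so as a signed 32-bit value this is 0xADDE66B2 − 2^32 = -1377933646.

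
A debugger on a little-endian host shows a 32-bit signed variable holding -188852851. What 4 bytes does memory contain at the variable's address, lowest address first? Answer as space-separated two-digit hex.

8D 55 BE F4

Two's complement of -188852851 in 32 bits: 188852851 = 0x0B41AA73; invert → 0xF4BE558C; add 1 → 0xF4BE558D.
Split into bytes (most-significant first): F4 BE 55 8D.
Little-endian: lowest address holds the least-significant byte.
So at ascending addresses the bytes are 8D 55 BE F4.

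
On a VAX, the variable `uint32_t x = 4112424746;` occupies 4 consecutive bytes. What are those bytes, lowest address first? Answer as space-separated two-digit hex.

4112424746 in hexadecimal, padded to 32 bits, is 0xF51E9F2A.
Split into bytes (most-significant first): F5 1E 9F 2A.
Little-endian: lowest address holds the least-significant byte.
So at ascending addresses the bytes are 2A 9F 1E F5.

2A 9F 1E F5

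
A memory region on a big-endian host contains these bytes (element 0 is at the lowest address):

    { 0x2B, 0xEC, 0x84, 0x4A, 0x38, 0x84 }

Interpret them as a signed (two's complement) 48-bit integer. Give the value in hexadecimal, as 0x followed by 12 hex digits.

0x2BEC844A3884

In big-endian order the high byte comes first in memory.
The bytes are already most-significant first: 0x2BEC844A3884.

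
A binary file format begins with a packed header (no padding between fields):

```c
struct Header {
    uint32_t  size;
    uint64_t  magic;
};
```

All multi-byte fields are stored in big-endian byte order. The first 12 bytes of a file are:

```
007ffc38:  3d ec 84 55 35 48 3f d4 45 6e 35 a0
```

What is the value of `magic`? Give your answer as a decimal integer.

`magic` follows `size` (4 bytes), so it starts at byte offset 4 and occupies 8 bytes.
Bytes at offsets 4..11: 35 48 3F D4 45 6E 35 A0.
In big-endian order the high byte comes first in memory.
The bytes are already most-significant first: 0x35483FD4456E35A0.
0x35483FD4456E35A0 = 3839388863263815072.

3839388863263815072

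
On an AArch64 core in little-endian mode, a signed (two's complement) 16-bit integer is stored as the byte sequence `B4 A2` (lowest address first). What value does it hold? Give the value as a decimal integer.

Little-endian: lowest address holds the least-significant byte.
Reassemble most-significant byte first: A2 B4 → 0xA2B4.
Top bit is set, so as a signed 16-bit value this is 0xA2B4 − 2^16 = -23884.

-23884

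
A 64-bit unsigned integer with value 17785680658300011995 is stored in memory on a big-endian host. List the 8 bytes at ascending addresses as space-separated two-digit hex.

F6 D3 6E 53 7E 82 05 DB

17785680658300011995 in hexadecimal, padded to 64 bits, is 0xF6D36E537E8205DB.
Split into bytes (most-significant first): F6 D3 6E 53 7E 82 05 DB.
In big-endian order the high byte comes first in memory.
So the memory order matches the most-significant-first order: F6 D3 6E 53 7E 82 05 DB.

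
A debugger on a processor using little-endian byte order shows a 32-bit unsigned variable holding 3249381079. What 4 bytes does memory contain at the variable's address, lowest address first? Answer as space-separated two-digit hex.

D7 9E AD C1

3249381079 in hexadecimal, padded to 32 bits, is 0xC1AD9ED7.
Split into bytes (most-significant first): C1 AD 9E D7.
Little-endian: lowest address holds the least-significant byte.
So at ascending addresses the bytes are D7 9E AD C1.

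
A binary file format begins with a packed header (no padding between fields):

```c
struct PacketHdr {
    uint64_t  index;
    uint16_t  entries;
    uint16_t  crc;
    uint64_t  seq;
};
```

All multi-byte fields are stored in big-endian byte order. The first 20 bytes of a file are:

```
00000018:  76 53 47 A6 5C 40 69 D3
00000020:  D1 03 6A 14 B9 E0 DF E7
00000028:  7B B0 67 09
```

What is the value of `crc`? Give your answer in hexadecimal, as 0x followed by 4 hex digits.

0x6A14

`crc` follows `index` (8 B), `entries` (2 B), so it starts at offset 8 + 2 = 10 and occupies 2 bytes.
Bytes at offsets 10..11: 6A 14.
Big-endian stores the most-significant byte at the lowest address.
The bytes are already most-significant first: 0x6A14.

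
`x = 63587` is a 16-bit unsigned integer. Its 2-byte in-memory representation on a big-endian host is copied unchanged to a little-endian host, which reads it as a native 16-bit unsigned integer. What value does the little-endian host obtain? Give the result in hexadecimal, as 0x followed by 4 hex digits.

63587 in 16-bit hexadecimal is 0xF863.
Stored big-endian, the bytes at ascending addresses are F8 63.
Read back as little-endian, the first byte is least significant, giving 0x63F8.

0x63F8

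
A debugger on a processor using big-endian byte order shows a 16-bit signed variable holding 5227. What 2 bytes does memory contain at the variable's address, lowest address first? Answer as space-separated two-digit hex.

14 6B

5227 in hexadecimal, padded to 16 bits, is 0x146B.
Split into bytes (most-significant first): 14 6B.
Big-endian stores the most-significant byte at the lowest address.
So the memory order matches the most-significant-first order: 14 6B.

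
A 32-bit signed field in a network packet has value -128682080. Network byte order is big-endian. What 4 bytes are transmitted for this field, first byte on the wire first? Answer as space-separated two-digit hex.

F8 54 77 A0

Two's complement of -128682080 in 32 bits: 128682080 = 0x07AB8860; invert → 0xF854779F; add 1 → 0xF85477A0.
Split into bytes (most-significant first): F8 54 77 A0.
Big-endian: lowest address holds the most-significant byte.
So the memory order matches the most-significant-first order: F8 54 77 A0.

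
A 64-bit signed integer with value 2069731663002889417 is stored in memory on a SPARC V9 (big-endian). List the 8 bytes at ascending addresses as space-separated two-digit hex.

2069731663002889417 in hexadecimal, padded to 64 bits, is 0x1CB929FB49AA6CC9.
Split into bytes (most-significant first): 1C B9 29 FB 49 AA 6C C9.
Big-endian stores the most-significant byte at the lowest address.
So the memory order matches the most-significant-first order: 1C B9 29 FB 49 AA 6C C9.

1C B9 29 FB 49 AA 6C C9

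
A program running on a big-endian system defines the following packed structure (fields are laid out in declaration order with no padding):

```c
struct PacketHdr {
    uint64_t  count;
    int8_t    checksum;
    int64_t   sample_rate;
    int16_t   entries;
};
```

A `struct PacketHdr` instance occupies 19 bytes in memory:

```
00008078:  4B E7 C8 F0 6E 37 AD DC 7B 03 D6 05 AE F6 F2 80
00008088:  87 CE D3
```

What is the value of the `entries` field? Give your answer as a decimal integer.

`entries` follows `count` (8 B), `checksum` (1 B), `sample_rate` (8 B), so it starts at offset 8 + 1 + 8 = 17 and occupies 2 bytes.
Bytes at offsets 17..18: CE D3.
In big-endian order the high byte comes first in memory.
The bytes are already most-significant first: 0xCED3.
Top bit is set, so as a signed 16-bit value this is 0xCED3 − 2^16 = -12589.

-12589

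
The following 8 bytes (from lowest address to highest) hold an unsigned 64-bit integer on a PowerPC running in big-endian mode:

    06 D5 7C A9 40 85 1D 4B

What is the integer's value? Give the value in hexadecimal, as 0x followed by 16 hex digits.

Big-endian: lowest address holds the most-significant byte.
The bytes are already most-significant first: 0x06D57CA940851D4B.

0x06D57CA940851D4B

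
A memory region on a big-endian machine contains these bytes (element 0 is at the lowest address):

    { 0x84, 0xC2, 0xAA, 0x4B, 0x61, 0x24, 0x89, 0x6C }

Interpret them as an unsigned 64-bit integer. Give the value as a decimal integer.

9566395799217408364

In big-endian order the high byte comes first in memory.
The bytes are already most-significant first: 0x84C2AA4B6124896C.
0x84C2AA4B6124896C = 9566395799217408364.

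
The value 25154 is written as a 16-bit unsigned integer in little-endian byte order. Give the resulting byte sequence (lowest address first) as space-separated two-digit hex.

25154 in hexadecimal, padded to 16 bits, is 0x6242.
Split into bytes (most-significant first): 62 42.
In little-endian order the low byte comes first in memory.
So at ascending addresses the bytes are 42 62.

42 62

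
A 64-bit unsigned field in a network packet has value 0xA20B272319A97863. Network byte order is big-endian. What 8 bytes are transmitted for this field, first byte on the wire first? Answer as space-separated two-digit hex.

A2 0B 27 23 19 A9 78 63

Split into bytes (most-significant first): A2 0B 27 23 19 A9 78 63.
In big-endian order the high byte comes first in memory.
So the memory order matches the most-significant-first order: A2 0B 27 23 19 A9 78 63.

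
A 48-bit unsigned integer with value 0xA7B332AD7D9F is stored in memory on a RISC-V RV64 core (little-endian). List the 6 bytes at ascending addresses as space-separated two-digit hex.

Split into bytes (most-significant first): A7 B3 32 AD 7D 9F.
In little-endian order the low byte comes first in memory.
So at ascending addresses the bytes are 9F 7D AD 32 B3 A7.

9F 7D AD 32 B3 A7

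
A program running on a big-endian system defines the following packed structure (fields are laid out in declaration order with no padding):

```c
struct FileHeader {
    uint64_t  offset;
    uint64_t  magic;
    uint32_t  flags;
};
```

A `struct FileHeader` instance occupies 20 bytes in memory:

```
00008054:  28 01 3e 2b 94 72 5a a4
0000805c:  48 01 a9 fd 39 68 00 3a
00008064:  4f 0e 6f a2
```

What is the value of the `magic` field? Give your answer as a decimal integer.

5188615150762459194

`magic` follows `offset` (8 bytes), so it starts at byte offset 8 and occupies 8 bytes.
Bytes at offsets 8..15: 48 01 A9 FD 39 68 00 3A.
In big-endian order the high byte comes first in memory.
The bytes are already most-significant first: 0x4801A9FD3968003A.
0x4801A9FD3968003A = 5188615150762459194.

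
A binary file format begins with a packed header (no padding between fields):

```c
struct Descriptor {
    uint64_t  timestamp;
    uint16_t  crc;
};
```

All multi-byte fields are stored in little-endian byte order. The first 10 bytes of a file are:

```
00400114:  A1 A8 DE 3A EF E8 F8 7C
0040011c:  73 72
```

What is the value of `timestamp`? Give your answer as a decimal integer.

`timestamp` is the first field, at byte offset 0, occupying 8 bytes.
Bytes at offsets 0..7: A1 A8 DE 3A EF E8 F8 7C.
Little-endian stores the least-significant byte at the lowest address.
Reassemble most-significant byte first: 7C F8 E8 EF 3A DE A8 A1 → 0x7CF8E8EF3ADEA8A1.
0x7CF8E8EF3ADEA8A1 = 9005203569109805217.

9005203569109805217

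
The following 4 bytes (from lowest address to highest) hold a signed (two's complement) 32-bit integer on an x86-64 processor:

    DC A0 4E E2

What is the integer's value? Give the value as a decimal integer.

Little-endian: lowest address holds the least-significant byte.
Reassemble most-significant byte first: E2 4E A0 DC → 0xE24EA0DC.
Top bit is set, so as a signed 32-bit value this is 0xE24EA0DC − 2^32 = -498163492.

-498163492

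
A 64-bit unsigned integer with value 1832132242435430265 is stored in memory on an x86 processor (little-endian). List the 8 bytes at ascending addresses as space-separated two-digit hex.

1832132242435430265 in hexadecimal, padded to 64 bits, is 0x196D0A9143E75779.
Split into bytes (most-significant first): 19 6D 0A 91 43 E7 57 79.
Little-endian: lowest address holds the least-significant byte.
So at ascending addresses the bytes are 79 57 E7 43 91 0A 6D 19.

79 57 E7 43 91 0A 6D 19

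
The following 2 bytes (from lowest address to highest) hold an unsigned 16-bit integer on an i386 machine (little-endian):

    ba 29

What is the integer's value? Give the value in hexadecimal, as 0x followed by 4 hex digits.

Little-endian stores the least-significant byte at the lowest address.
Reassemble most-significant byte first: 29 BA → 0x29BA.

0x29BA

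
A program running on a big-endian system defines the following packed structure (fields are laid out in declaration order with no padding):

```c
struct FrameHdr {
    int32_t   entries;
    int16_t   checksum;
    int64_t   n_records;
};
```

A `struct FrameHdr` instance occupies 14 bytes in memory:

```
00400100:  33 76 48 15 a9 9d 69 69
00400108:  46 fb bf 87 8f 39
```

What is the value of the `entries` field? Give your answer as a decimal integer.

`entries` is the first field, at byte offset 0, occupying 4 bytes.
Bytes at offsets 0..3: 33 76 48 15.
Big-endian: lowest address holds the most-significant byte.
The bytes are already most-significant first: 0x33764815.
0x33764815 = 863389717.

863389717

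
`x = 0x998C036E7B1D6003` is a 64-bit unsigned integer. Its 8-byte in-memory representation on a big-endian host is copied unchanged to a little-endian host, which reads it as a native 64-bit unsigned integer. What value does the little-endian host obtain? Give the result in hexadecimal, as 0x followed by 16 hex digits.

0x03601D7B6E038C99

Stored big-endian, the bytes at ascending addresses are 99 8C 03 6E 7B 1D 60 03.
Read back as little-endian, the first byte is least significant, giving 0x03601D7B6E038C99.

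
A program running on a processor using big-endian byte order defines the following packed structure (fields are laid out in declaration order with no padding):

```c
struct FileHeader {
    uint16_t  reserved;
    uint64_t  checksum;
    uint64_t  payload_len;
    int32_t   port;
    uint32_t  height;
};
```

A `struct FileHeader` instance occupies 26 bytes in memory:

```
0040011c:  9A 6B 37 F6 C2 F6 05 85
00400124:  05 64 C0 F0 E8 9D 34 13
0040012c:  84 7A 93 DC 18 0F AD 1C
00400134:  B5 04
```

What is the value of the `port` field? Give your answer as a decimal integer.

-1814292465

`port` follows `reserved` (2 B), `checksum` (8 B), `payload_len` (8 B), so it starts at offset 2 + 8 + 8 = 18 and occupies 4 bytes.
Bytes at offsets 18..21: 93 DC 18 0F.
In big-endian order the high byte comes first in memory.
The bytes are already most-significant first: 0x93DC180F.
Top bit is set, so as a signed 32-bit value this is 0x93DC180F − 2^32 = -1814292465.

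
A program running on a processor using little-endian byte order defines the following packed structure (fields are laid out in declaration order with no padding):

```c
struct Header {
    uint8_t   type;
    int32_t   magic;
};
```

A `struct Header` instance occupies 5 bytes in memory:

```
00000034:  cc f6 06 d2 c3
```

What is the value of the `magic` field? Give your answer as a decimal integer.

-1009645834

`magic` follows `type` (1 byte), so it starts at byte offset 1 and occupies 4 bytes.
Bytes at offsets 1..4: F6 06 D2 C3.
Little-endian: lowest address holds the least-significant byte.
Reassemble most-significant byte first: C3 D2 06 F6 → 0xC3D206F6.
Top bit is set, so as a signed 32-bit value this is 0xC3D206F6 − 2^32 = -1009645834.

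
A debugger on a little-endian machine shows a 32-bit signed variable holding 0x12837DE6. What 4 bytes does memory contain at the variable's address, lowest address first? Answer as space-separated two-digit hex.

Split into bytes (most-significant first): 12 83 7D E6.
In little-endian order the low byte comes first in memory.
So at ascending addresses the bytes are E6 7D 83 12.

E6 7D 83 12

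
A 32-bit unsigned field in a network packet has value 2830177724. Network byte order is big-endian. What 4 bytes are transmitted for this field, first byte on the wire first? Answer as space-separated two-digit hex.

A8 B1 15 BC

2830177724 in hexadecimal, padded to 32 bits, is 0xA8B115BC.
Split into bytes (most-significant first): A8 B1 15 BC.
In big-endian order the high byte comes first in memory.
So the memory order matches the most-significant-first order: A8 B1 15 BC.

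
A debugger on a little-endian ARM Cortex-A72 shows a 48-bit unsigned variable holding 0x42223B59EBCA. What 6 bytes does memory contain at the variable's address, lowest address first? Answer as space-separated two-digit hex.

CA EB 59 3B 22 42

Split into bytes (most-significant first): 42 22 3B 59 EB CA.
Little-endian: lowest address holds the least-significant byte.
So at ascending addresses the bytes are CA EB 59 3B 22 42.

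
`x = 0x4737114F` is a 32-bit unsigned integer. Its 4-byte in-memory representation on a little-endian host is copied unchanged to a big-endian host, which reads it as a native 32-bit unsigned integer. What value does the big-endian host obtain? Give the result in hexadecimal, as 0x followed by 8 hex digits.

0x4F113747

Stored little-endian, the bytes at ascending addresses are 4F 11 37 47.
Read back as big-endian, the last byte is least significant, giving 0x4F113747.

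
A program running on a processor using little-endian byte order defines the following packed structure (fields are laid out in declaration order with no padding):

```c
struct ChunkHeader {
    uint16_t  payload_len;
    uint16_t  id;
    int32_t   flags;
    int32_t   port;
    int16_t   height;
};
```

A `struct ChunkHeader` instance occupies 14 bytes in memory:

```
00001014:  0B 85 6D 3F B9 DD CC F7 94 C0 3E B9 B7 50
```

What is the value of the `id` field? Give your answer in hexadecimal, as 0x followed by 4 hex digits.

`id` follows `payload_len` (2 bytes), so it starts at byte offset 2 and occupies 2 bytes.
Bytes at offsets 2..3: 6D 3F.
Little-endian: lowest address holds the least-significant byte.
Reassemble most-significant byte first: 3F 6D → 0x3F6D.

0x3F6D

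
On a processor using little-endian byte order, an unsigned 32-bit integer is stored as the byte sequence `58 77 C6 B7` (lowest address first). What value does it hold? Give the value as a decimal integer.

Little-endian: lowest address holds the least-significant byte.
Reassemble most-significant byte first: B7 C6 77 58 → 0xB7C67758.
0xB7C67758 = 3083237208.

3083237208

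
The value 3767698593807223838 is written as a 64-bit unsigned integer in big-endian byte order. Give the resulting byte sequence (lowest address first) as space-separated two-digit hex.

3767698593807223838 in hexadecimal, padded to 64 bits, is 0x34498DE8B09E4C1E.
Split into bytes (most-significant first): 34 49 8D E8 B0 9E 4C 1E.
Big-endian stores the most-significant byte at the lowest address.
So the memory order matches the most-significant-first order: 34 49 8D E8 B0 9E 4C 1E.

34 49 8D E8 B0 9E 4C 1E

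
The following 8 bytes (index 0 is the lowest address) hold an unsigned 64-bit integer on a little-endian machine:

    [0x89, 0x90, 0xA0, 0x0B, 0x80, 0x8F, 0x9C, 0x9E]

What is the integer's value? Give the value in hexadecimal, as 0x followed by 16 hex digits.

In little-endian order the low byte comes first in memory.
Reassemble most-significant byte first: 9E 9C 8F 80 0B A0 90 89 → 0x9E9C8F800BA09089.

0x9E9C8F800BA09089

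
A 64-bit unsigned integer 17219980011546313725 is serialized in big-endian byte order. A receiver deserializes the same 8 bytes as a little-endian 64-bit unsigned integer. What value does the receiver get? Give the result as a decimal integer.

18267598220050364910

17219980011546313725 in 64-bit hexadecimal is 0xEEF9A895CB8B83FD.
Stored big-endian, the bytes at ascending addresses are EE F9 A8 95 CB 8B 83 FD.
Read back as little-endian, the first byte is least significant, giving 0xFD838BCB95A8F9EE.
0xFD838BCB95A8F9EE = 18267598220050364910.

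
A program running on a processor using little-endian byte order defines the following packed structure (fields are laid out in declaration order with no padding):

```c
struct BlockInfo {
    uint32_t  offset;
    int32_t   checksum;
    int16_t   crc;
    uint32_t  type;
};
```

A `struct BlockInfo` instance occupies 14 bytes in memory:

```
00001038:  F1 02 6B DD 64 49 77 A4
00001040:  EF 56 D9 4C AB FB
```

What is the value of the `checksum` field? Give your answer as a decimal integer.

`checksum` follows `offset` (4 bytes), so it starts at byte offset 4 and occupies 4 bytes.
Bytes at offsets 4..7: 64 49 77 A4.
In little-endian order the low byte comes first in memory.
Reassemble most-significant byte first: A4 77 49 64 → 0xA4774964.
Top bit is set, so as a signed 32-bit value this is 0xA4774964 − 2^32 = -1535686300.

-1535686300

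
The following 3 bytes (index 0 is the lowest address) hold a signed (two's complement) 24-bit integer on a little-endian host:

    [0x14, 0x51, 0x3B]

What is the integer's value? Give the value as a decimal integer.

Little-endian: lowest address holds the least-significant byte.
Reassemble most-significant byte first: 3B 51 14 → 0x3B5114.
0x3B5114 = 3887380.

3887380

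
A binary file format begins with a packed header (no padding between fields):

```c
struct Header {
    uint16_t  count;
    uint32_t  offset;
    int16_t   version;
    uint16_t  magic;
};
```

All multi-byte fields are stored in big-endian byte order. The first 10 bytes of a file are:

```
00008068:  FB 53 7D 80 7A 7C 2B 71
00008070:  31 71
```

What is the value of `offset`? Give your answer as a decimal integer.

`offset` follows `count` (2 bytes), so it starts at byte offset 2 and occupies 4 bytes.
Bytes at offsets 2..5: 7D 80 7A 7C.
Big-endian: lowest address holds the most-significant byte.
The bytes are already most-significant first: 0x7D807A7C.
0x7D807A7C = 2105571964.

2105571964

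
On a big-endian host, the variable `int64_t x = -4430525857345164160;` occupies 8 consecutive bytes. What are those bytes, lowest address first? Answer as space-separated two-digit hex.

Two's complement of -4430525857345164160 in 64 bits: 4430525857345164160 = 0x3D7C63CB173DD380; invert → 0xC2839C34E8C22C7F; add 1 → 0xC2839C34E8C22C80.
Split into bytes (most-significant first): C2 83 9C 34 E8 C2 2C 80.
Big-endian: lowest address holds the most-significant byte.
So the memory order matches the most-significant-first order: C2 83 9C 34 E8 C2 2C 80.

C2 83 9C 34 E8 C2 2C 80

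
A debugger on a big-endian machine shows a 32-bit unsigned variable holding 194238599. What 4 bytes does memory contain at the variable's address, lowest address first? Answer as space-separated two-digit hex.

194238599 in hexadecimal, padded to 32 bits, is 0x0B93D887.
Split into bytes (most-significant first): 0B 93 D8 87.
In big-endian order the high byte comes first in memory.
So the memory order matches the most-significant-first order: 0B 93 D8 87.

0B 93 D8 87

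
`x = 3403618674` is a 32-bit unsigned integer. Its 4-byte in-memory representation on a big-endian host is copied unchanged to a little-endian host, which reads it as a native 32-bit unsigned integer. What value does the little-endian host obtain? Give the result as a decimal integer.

3403618674 in 32-bit hexadecimal is 0xCADF1972.
Stored big-endian, the bytes at ascending addresses are CA DF 19 72.
Read back as little-endian, the first byte is least significant, giving 0x7219DFCA.
0x7219DFCA = 1914298314.

1914298314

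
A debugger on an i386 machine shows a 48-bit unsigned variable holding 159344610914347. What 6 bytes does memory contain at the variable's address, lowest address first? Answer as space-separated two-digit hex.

2B 30 EE 4E EC 90

159344610914347 in hexadecimal, padded to 48 bits, is 0x90EC4EEE302B.
Split into bytes (most-significant first): 90 EC 4E EE 30 2B.
Little-endian: lowest address holds the least-significant byte.
So at ascending addresses the bytes are 2B 30 EE 4E EC 90.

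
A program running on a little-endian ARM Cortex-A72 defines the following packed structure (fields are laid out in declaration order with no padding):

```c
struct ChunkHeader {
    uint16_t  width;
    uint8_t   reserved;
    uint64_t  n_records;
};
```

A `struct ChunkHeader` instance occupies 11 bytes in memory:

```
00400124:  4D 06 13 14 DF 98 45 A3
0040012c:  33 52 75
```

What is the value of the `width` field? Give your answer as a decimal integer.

`width` is the first field, at byte offset 0, occupying 2 bytes.
Bytes at offsets 0..1: 4D 06.
Little-endian stores the least-significant byte at the lowest address.
Reassemble most-significant byte first: 06 4D → 0x064D.
0x064D = 1613.

1613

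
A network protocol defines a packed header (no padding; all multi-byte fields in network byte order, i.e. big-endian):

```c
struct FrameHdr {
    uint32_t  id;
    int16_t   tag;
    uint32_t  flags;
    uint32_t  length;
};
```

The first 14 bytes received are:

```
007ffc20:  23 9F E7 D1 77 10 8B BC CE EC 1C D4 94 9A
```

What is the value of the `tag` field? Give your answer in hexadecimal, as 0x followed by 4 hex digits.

`tag` follows `id` (4 bytes), so it starts at byte offset 4 and occupies 2 bytes.
Bytes at offsets 4..5: 77 10.
Big-endian stores the most-significant byte at the lowest address.
The bytes are already most-significant first: 0x7710.

0x7710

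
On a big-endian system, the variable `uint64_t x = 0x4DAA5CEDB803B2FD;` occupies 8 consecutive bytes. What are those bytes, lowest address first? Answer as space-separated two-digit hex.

Split into bytes (most-significant first): 4D AA 5C ED B8 03 B2 FD.
Big-endian stores the most-significant byte at the lowest address.
So the memory order matches the most-significant-first order: 4D AA 5C ED B8 03 B2 FD.

4D AA 5C ED B8 03 B2 FD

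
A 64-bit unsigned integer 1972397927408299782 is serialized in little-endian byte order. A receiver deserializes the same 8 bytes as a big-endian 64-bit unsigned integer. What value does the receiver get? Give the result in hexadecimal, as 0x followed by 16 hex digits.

1972397927408299782 in 64-bit hexadecimal is 0x1B5F5D76FAE36F06.
Stored little-endian, the bytes at ascending addresses are 06 6F E3 FA 76 5D 5F 1B.
Read back as big-endian, the last byte is least significant, giving 0x066FE3FA765D5F1B.

0x066FE3FA765D5F1B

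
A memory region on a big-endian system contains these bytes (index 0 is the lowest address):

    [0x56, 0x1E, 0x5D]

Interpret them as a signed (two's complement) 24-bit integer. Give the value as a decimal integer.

In big-endian order the high byte comes first in memory.
The bytes are already most-significant first: 0x561E5D.
0x561E5D = 5643869.

5643869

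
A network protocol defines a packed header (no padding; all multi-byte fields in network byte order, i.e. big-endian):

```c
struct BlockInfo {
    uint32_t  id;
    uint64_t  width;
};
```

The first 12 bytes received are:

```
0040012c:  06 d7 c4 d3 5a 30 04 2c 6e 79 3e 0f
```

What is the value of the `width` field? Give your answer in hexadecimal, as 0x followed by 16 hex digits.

`width` follows `id` (4 bytes), so it starts at byte offset 4 and occupies 8 bytes.
Bytes at offsets 4..11: 5A 30 04 2C 6E 79 3E 0F.
Big-endian: lowest address holds the most-significant byte.
The bytes are already most-significant first: 0x5A30042C6E793E0F.

0x5A30042C6E793E0F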